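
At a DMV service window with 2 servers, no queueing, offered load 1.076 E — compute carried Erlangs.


B(2,1.076) = 0.218046 (Erlang-B)
Carried load = a(1 − B) = 1.076·(1 − 0.218046) = 1.076·0.781954 = 0.8414 E

Final: 0.8414 Erlangs


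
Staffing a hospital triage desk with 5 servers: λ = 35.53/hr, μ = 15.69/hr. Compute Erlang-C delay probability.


a = λ/μ = 2.2645; ρ = a/5 = 0.4529
P₀ = 0.102390 (from M/M/c formula)
C(c,a) = [a^c/(c!(1−ρ))]·P₀ = [59.54720/(120·0.5471)]·0.102390
= 0.90701·0.102390 = 0.092869

Final: 0.092869


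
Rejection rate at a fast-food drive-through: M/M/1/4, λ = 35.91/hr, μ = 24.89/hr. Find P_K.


ρ = λ/μ = 35.91/24.89 = 1.4427
P_K = (1−ρ)ρ^K/(1−ρ^(K+1)) = (-0.4427·4.332734)/(1 − 6.251044)
= -1.918310/-5.251044 = 0.365320

Final: 0.365320


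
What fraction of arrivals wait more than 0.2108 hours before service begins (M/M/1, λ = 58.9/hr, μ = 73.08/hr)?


ρ = 58.9/73.08 = 0.8060
P(Wq > t) = ρ·e^{−(μ−λ)t} = 0.8060·e^{−2.9891}
= 0.8060·0.050331 = 0.040565

Final: 0.040565


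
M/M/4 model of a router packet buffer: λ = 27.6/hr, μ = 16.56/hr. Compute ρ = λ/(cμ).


ρ = λ/(cμ) = 27.6/(4·16.56) = 27.6/66.24 = 0.4167

Final: 0.4167


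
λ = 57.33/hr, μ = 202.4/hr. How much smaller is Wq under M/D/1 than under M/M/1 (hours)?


ρ = 57.33/202.4 = 0.2833
Wq(M/M/1) = ρ/(μ−λ) = 0.2833/145.07 = 0.001953 hr
Wq(M/D/1) = ρ/(2(μ−λ)) = 0.0009763 hr
Savings = 0.001953 − 0.0009763 = 0.0009763 hr

Final: 0.0009763 hr


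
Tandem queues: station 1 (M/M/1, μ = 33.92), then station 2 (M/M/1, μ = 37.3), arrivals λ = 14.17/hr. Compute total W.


Each node sees arrival rate λ = 14.17/hr (tandem ⇒ throughput preserved).
W₁ = 1/(μ₁−λ) = 1/(33.92−14.17) = 0.05063 hr
W₂ = 1/(μ₂−λ) = 1/(37.3−14.17) = 0.04323 hr
W_total = W₁ + W₂ = 0.05063 + 0.04323 = 0.09387 hr

Final: 0.09387 hr


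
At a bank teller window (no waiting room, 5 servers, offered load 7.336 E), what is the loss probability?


B(c,a) = (a^c/c!) / Σ_{k=0}^{c} a^k/k!
a^5/5! = 177.057924
Σ terms (k=0..5): 1.00000 + 7.33600 + 26.90845 + 65.80012 + 120.67743 + 177.05792 = 398.779926
B = 177.057924/398.779926 = 0.443999

Final: 0.443999


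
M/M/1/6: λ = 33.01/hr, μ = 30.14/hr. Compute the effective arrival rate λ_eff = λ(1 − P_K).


ρ = 1.0952; P_K = (1−ρ)ρ^6/(1−ρ^7) = 0.184607
λ_eff = λ(1 − P_K) = 33.01·(1 − 0.184607) = 33.01·0.815393 = 26.9161 /hr

Final: 26.9161 /hr


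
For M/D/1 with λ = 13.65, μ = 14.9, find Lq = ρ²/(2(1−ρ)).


ρ = 13.65/14.9 = 0.9161
M/D/1: Lq = ρ²/(2(1−ρ)) = 0.8393/(2·0.08389) = 5.00195

Final: 5.00195


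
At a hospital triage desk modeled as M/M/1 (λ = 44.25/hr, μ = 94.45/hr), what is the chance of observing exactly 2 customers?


ρ = 44.25/94.45 = 0.4685
P_n = (1−ρ)·ρ^n = (1 − 0.4685)·0.4685^2 = 0.5315·0.219494 = 0.116661

Final: 0.116661


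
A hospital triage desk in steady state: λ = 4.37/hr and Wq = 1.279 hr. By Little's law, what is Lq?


Lq = λWq = 4.37·1.279 = 5.5892

Final: 5.5892


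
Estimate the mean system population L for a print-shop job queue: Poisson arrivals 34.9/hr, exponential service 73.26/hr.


ρ = λ/μ = 34.9/73.26 = 0.4764
L = ρ/(1−ρ) = 0.4764/(1 − 0.4764) = 0.4764/0.5236 = 0.9098

Final: 0.9098


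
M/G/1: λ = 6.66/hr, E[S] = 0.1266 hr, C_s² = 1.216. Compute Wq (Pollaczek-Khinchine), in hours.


ρ = λ·E[S] = 6.66·0.1266 = 0.8432
E[S²] = E[S]²(1+C_s²) = 0.1266²·(1+1.216) = 0.035517
Wq = λ·E[S²]/(2(1−ρ)) = 6.66·0.035517/(2·0.1568) = 0.75407 hr

Final: 0.75407 hr


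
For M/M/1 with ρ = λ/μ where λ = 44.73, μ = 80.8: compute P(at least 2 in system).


ρ = 44.73/80.8 = 0.5536
P(N ≥ n) = ρ^n = 0.5536^2 = 0.306461

Final: 0.306461


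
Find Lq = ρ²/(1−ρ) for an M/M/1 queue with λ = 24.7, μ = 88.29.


ρ = 24.7/88.29 = 0.2798
Lq = ρ²/(1−ρ) = 0.07827/0.7202 = 0.1087

Final: 0.1087


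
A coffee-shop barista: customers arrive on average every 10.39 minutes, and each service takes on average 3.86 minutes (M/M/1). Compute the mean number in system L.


λ = 60/10.39 = 5.7748 /hr
μ = 60/3.86 = 15.5440 /hr
ρ = λ/μ = 5.7748/15.5440 = 0.3715
L = ρ/(1−ρ) = 0.3715/0.6285 = 0.5911

Final: 0.5911


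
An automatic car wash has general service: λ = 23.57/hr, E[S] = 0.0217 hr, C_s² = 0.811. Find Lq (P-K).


ρ = λ·E[S] = 23.57·0.0217 = 0.5115
Lq = ρ²(1+C_s²)/(2(1−ρ)) = 0.2616·(1+0.811)/(2·0.4885)
= 0.2616·1.8110/0.9771 = 0.48488

Final: 0.48488


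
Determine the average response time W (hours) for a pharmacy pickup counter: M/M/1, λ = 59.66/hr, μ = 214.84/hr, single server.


W = 1/(μ−λ) = 1/(214.84 − 59.66) = 1/155.18 = 0.006444 hr

Final: 0.006444 hr


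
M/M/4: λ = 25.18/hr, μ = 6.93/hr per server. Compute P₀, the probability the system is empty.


a = λ/μ = 25.18/6.93 = 3.6335; ρ = a/c = 0.9084
Σ_{k=0}^{3} a^k/k! (terms k=0..3) = 1.00000 + 3.63348 + 6.60108 + 7.99496 = 19.22952
Tail: a^4/(4!(1−ρ)) = 174.29702/(24·0.09163) = 79.25711
P₀ = 1/(19.22952 + 79.25711) = 1/98.48663 = 0.010154

Final: 0.010154


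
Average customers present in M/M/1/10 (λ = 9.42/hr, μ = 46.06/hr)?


ρ = 9.42/46.06 = 0.2045
L = ρ[1 − (K+1)ρ^K + Kρ^(K+1)] / [(1−ρ)(1−ρ^(K+1))]
Numerator: 0.2045·(1 − 11·0.0000001280 + 10·0.00000002618) = 0.204516
Denominator: (0.7955)·(1.000000) = 0.795484
L = 0.204516/0.795484 = 0.2571

Final: 0.2571


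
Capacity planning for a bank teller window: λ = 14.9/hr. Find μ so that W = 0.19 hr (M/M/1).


W = 1/(μ−λ) ⇒ μ − λ = 1/W = 1/0.19 = 5.2632
μ = λ + 1/W = 14.9 + 5.2632 = 20.1632 per hr

Final: 20.1632 /hr


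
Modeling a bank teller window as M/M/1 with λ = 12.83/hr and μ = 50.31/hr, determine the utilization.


ρ = λ/μ = 12.83/50.31 = 0.2550

Final: 0.2550


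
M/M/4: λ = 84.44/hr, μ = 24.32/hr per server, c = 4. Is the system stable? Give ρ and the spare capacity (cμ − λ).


Total capacity cμ = 4·24.32 = 97.28/hr
ρ = λ/(cμ) = 84.44/97.28 = 0.8680
Stable ⇔ ρ < 1: YES
Spare capacity = cμ − λ = 97.28 − 84.44 = 12.84/hr

Final: ρ = 0.8680; stable; margin = 12.84/hr


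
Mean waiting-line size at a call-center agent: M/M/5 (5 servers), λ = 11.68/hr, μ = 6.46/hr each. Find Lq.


a = λ/μ = 1.8080; ρ = a/5 = 0.3616
P₀ = 0.163261
Lq = P₀·a^c·ρ / (c!·(1−ρ)²) = 0.163261·19.32198·0.3616/(120·0.40754)
= 0.02332

Final: 0.02332


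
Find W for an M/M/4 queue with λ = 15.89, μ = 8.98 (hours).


a = 1.7695; ρ = 0.4424; P₀ = 0.166918
Lq = P₀·a^c·ρ/(c!(1−ρ)²) = 0.09700
Wq = Lq/λ = 0.09700/15.89 = 0.006105 hr
W = Wq + 1/μ = 0.006105 + 0.11136 = 0.11746 hr

Final: 0.11746 hr


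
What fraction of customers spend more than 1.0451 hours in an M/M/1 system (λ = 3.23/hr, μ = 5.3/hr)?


W ~ Exponential(μ−λ) for M/M/1.
μ − λ = 5.3 − 3.23 = 2.0700
P(W > t) = e^{−(μ−λ)t} = e^{−2.1634} = 0.114939

Final: 0.114939


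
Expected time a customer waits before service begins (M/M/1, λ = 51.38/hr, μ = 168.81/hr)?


ρ = 51.38/168.81 = 0.3044
Wq = ρ/(μ−λ) = 0.3044/(168.81 − 51.38) = 0.3044/117.43 = 0.002592 hr

Final: 0.002592 hr


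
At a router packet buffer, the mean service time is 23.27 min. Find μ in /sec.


μ = 1/(service time) in consistent units.
1 second = 0.0166667 min, so μ = 0.0166667/23.27 = 0.0007162 per second

Final: 0.0007162 /sec


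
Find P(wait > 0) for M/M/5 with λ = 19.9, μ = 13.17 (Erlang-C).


a = λ/μ = 1.5110; ρ = a/5 = 0.3022
P₀ = 0.220321 (from M/M/c formula)
C(c,a) = [a^c/(c!(1−ρ))]·P₀ = [7.87656/(120·0.6978)]·0.220321
= 0.09406·0.220321 = 0.020724

Final: 0.020724


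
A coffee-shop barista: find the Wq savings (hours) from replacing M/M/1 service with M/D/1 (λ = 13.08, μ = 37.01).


ρ = 13.08/37.01 = 0.3534
Wq(M/M/1) = ρ/(μ−λ) = 0.3534/23.93 = 0.01477 hr
Wq(M/D/1) = ρ/(2(μ−λ)) = 0.007384 hr
Savings = 0.01477 − 0.007384 = 0.007384 hr

Final: 0.007384 hr


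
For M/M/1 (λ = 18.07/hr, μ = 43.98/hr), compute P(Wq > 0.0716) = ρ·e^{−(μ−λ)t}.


ρ = 18.07/43.98 = 0.4109
P(Wq > t) = ρ·e^{−(μ−λ)t} = 0.4109·e^{−1.8552}
= 0.4109·0.156429 = 0.064272

Final: 0.064272


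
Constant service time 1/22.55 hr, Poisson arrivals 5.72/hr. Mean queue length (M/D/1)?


ρ = 5.72/22.55 = 0.2537
M/D/1: Lq = ρ²/(2(1−ρ)) = 0.06434/(2·0.7463) = 0.04311

Final: 0.04311


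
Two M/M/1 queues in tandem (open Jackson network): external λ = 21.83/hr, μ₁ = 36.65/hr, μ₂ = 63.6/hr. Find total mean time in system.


Each node sees arrival rate λ = 21.83/hr (tandem ⇒ throughput preserved).
W₁ = 1/(μ₁−λ) = 1/(36.65−21.83) = 0.06748 hr
W₂ = 1/(μ₂−λ) = 1/(63.6−21.83) = 0.02394 hr
W_total = W₁ + W₂ = 0.06748 + 0.02394 = 0.09142 hr

Final: 0.09142 hr


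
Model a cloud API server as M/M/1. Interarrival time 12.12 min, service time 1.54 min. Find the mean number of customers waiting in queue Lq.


λ = 60/12.12 = 4.9505 /hr
μ = 60/1.54 = 38.9610 /hr
ρ = λ/μ = 4.9505/38.9610 = 0.1271
Lq = ρ²/(1−ρ) = 0.01614/0.8729 = 0.01849

Final: 0.01849


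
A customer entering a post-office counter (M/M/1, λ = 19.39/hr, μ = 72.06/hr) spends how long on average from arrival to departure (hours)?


W = 1/(μ−λ) = 1/(72.06 − 19.39) = 1/52.67 = 0.01899 hr

Final: 0.01899 hr


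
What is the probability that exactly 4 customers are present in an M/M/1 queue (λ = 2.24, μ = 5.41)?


ρ = 2.24/5.41 = 0.4140
P_n = (1−ρ)·ρ^n = (1 − 0.4140)·0.4140^4 = 0.5860·0.029390 = 0.017221

Final: 0.017221


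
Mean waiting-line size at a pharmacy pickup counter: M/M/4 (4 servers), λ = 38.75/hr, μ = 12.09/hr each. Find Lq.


a = λ/μ = 3.2051; ρ = a/4 = 0.8013
P₀ = 0.027059
Lq = P₀·a^c·ρ / (c!·(1−ρ)²) = 0.027059·105.53138·0.8013/(24·0.03949)
= 2.41428

Final: 2.41428


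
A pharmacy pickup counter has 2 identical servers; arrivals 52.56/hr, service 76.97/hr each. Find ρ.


ρ = λ/(cμ) = 52.56/(2·76.97) = 52.56/153.94 = 0.3414

Final: 0.3414


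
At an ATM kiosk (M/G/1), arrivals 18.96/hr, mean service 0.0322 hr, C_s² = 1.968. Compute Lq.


ρ = λ·E[S] = 18.96·0.0322 = 0.6105
Lq = ρ²(1+C_s²)/(2(1−ρ)) = 0.3727·(1+1.968)/(2·0.3895)
= 0.3727·2.9680/0.7790 = 1.42013

Final: 1.42013


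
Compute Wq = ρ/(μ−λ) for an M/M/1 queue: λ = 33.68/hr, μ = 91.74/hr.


ρ = 33.68/91.74 = 0.3671
Wq = ρ/(μ−λ) = 0.3671/(91.74 − 33.68) = 0.3671/58.06 = 0.006323 hr

Final: 0.006323 hr


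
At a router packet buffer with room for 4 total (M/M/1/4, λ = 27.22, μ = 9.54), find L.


ρ = 27.22/9.54 = 2.8532
L = ρ[1 − (K+1)ρ^K + Kρ^(K+1)] / [(1−ρ)(1−ρ^(K+1))]
Numerator: 2.8532·(1 − 5·66.276411 + 4·189.103136) = 1215.571264
Denominator: (-1.8532)·(-188.103136) = 348.602038
L = 1215.571264/348.602038 = 3.4870

Final: 3.4870


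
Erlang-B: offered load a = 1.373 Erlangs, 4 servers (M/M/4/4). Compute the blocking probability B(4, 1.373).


B(c,a) = (a^c/c!) / Σ_{k=0}^{c} a^k/k!
a^4/4! = 0.148071
Σ terms (k=0..4): 1.00000 + 1.37300 + 0.94256 + 0.43138 + 0.14807 = 3.895016
B = 0.148071/3.895016 = 0.038016

Final: 0.038016


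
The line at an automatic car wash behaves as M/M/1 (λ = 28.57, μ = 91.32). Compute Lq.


ρ = 28.57/91.32 = 0.3129
Lq = ρ²/(1−ρ) = 0.09788/0.6871 = 0.1424

Final: 0.1424


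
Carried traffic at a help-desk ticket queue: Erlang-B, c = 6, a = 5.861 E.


B(6,5.861) = 0.255101 (Erlang-B)
Carried load = a(1 − B) = 5.861·(1 − 0.255101) = 5.861·0.744899 = 4.3659 E

Final: 4.3659 Erlangs


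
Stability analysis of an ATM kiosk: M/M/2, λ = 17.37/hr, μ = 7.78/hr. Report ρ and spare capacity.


Total capacity cμ = 2·7.78 = 15.56/hr
ρ = λ/(cμ) = 17.37/15.56 = 1.1163
Stable ⇔ ρ < 1: NO
Spare capacity = cμ − λ = 15.56 − 17.37 = -1.81/hr

Final: ρ = 1.1163; unstable; margin = -1.81/hr


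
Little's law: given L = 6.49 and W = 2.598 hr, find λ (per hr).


λ = L/W = 6.49/2.598 = 2.4981 /hr

Final: 2.4981 /hr


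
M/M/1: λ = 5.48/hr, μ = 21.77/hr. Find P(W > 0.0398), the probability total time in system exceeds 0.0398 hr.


W ~ Exponential(μ−λ) for M/M/1.
μ − λ = 21.77 − 5.48 = 16.2900
P(W > t) = e^{−(μ−λ)t} = e^{−0.6483} = 0.522912

Final: 0.522912


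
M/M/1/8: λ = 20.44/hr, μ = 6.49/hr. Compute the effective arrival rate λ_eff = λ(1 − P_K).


ρ = 3.1495; P_K = (1−ρ)ρ^8/(1−ρ^9) = 0.682508
λ_eff = λ(1 − P_K) = 20.44·(1 − 0.682508) = 20.44·0.317492 = 6.4895 /hr

Final: 6.4895 /hr


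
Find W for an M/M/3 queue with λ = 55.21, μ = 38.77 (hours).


a = 1.4240; ρ = 0.4747; P₀ = 0.229664
Lq = P₀·a^c·ρ/(c!(1−ρ)²) = 0.19013
Wq = Lq/λ = 0.19013/55.21 = 0.003444 hr
W = Wq + 1/μ = 0.003444 + 0.02579 = 0.02924 hr

Final: 0.02924 hr


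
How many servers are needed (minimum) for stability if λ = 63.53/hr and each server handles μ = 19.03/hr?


Stability requires cμ > λ ⇔ c > λ/μ.
λ/μ = 63.53/19.03 = 3.3384
Minimum integer c = ⌊3.3384⌋ + 1 = 4
Check: 4·19.03 = 76.12 > 63.53, while 3·19.03 = 57.09 ≤ 63.53

Final: 4 servers


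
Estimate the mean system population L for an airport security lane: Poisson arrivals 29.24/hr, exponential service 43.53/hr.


ρ = λ/μ = 29.24/43.53 = 0.6717
L = ρ/(1−ρ) = 0.6717/(1 − 0.6717) = 0.6717/0.3283 = 2.0462

Final: 2.0462


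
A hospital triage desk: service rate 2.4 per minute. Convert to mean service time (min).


Mean service time = 1/μ = 1/2.4 minute = 0.41667 minute
In minutes: 0.41667 × 1 = 0.4167 min

Final: 0.4167 min


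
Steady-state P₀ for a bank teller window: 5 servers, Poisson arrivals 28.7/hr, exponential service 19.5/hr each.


a = λ/μ = 28.7/19.5 = 1.4718; ρ = a/c = 0.2944
Σ_{k=0}^{4} a^k/k! (terms k=0..4) = 1.00000 + 1.47179 + 1.08309 + 0.53136 + 0.19551 = 4.28176
Tail: a^5/(5!(1−ρ)) = 6.90616/(120·0.7056) = 0.08156
P₀ = 1/(4.28176 + 0.08156) = 1/4.36332 = 0.229183

Final: 0.229183


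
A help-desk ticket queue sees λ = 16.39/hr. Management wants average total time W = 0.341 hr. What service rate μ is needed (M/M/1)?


W = 1/(μ−λ) ⇒ μ − λ = 1/W = 1/0.341 = 2.9326
μ = λ + 1/W = 16.39 + 2.9326 = 19.3226 per hr

Final: 19.3226 /hr


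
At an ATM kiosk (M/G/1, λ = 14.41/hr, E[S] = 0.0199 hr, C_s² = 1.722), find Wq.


ρ = λ·E[S] = 14.41·0.0199 = 0.2868
E[S²] = E[S]²(1+C_s²) = 0.0199²·(1+1.722) = 0.001078
Wq = λ·E[S²]/(2(1−ρ)) = 14.41·0.001078/(2·0.7132) = 0.01089 hr

Final: 0.01089 hr


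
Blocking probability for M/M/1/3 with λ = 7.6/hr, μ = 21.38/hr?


ρ = λ/μ = 7.6/21.38 = 0.3555
P_K = (1−ρ)ρ^K/(1−ρ^(K+1)) = (0.6445·0.044918)/(1 − 0.015967)
= 0.028951/0.984033 = 0.029420

Final: 0.029420


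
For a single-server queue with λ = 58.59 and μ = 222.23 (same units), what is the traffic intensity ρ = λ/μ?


ρ = λ/μ = 58.59/222.23 = 0.2636

Final: 0.2636


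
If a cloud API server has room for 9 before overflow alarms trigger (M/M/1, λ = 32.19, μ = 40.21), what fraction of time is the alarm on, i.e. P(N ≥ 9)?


ρ = 32.19/40.21 = 0.8005
P(N ≥ n) = ρ^n = 0.8005^9 = 0.135046

Final: 0.135046


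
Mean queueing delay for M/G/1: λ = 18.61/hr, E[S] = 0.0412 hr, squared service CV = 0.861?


ρ = λ·E[S] = 18.61·0.0412 = 0.7667
E[S²] = E[S]²(1+C_s²) = 0.0412²·(1+0.861) = 0.003159
Wq = λ·E[S²]/(2(1−ρ)) = 18.61·0.003159/(2·0.2333) = 0.12601 hr

Final: 0.12601 hr


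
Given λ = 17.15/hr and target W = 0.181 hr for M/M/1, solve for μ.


W = 1/(μ−λ) ⇒ μ − λ = 1/W = 1/0.181 = 5.5249
μ = λ + 1/W = 17.15 + 5.5249 = 22.6749 per hr

Final: 22.6749 /hr


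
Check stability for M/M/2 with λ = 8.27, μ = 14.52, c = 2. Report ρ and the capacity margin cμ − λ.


Total capacity cμ = 2·14.52 = 29.04/hr
ρ = λ/(cμ) = 8.27/29.04 = 0.2848
Stable ⇔ ρ < 1: YES
Spare capacity = cμ − λ = 29.04 − 8.27 = 20.77/hr

Final: ρ = 0.2848; stable; margin = 20.77/hr


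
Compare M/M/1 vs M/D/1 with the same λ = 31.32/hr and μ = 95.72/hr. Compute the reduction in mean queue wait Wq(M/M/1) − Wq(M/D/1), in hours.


ρ = 31.32/95.72 = 0.3272
Wq(M/M/1) = ρ/(μ−λ) = 0.3272/64.40 = 0.005081 hr
Wq(M/D/1) = ρ/(2(μ−λ)) = 0.002540 hr
Savings = 0.005081 − 0.002540 = 0.002540 hr

Final: 0.002540 hr


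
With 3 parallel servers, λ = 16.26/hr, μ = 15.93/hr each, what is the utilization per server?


ρ = λ/(cμ) = 16.26/(3·15.93) = 16.26/47.79 = 0.3402

Final: 0.3402


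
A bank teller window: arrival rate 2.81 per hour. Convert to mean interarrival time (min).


Mean interarrival time = 1/λ = 1/2.81 hour = 0.35587 hour
In minutes: 0.35587 × 60 = 21.3523 min

Final: 21.3523 min


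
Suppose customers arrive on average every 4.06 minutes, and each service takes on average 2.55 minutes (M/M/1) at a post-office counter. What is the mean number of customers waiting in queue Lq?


λ = 60/4.06 = 14.7783 /hr
μ = 60/2.55 = 23.5294 /hr
ρ = λ/μ = 14.7783/23.5294 = 0.6281
Lq = ρ²/(1−ρ) = 0.3945/0.3719 = 1.0607

Final: 1.0607


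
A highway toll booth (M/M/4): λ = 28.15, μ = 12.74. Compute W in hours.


a = 2.2096; ρ = 0.5524; P₀ = 0.103440
Lq = P₀·a^c·ρ/(c!(1−ρ)²) = 0.28325
Wq = Lq/λ = 0.28325/28.15 = 0.01006 hr
W = Wq + 1/μ = 0.01006 + 0.07849 = 0.08856 hr

Final: 0.08856 hr


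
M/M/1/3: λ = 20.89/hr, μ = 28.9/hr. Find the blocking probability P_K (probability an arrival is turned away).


ρ = λ/μ = 20.89/28.9 = 0.7228
P_K = (1−ρ)ρ^K/(1−ρ^(K+1)) = (0.2772·0.377678)/(1 − 0.273000)
= 0.104678/0.727000 = 0.143987

Final: 0.143987


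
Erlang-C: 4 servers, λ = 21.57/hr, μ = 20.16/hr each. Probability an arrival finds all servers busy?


a = λ/μ = 1.0699; ρ = a/4 = 0.2675
P₀ = 0.342347 (from M/M/c formula)
C(c,a) = [a^c/(c!(1−ρ))]·P₀ = [1.31050/(24·0.7325)]·0.342347
= 0.07454·0.342347 = 0.025520

Final: 0.025520


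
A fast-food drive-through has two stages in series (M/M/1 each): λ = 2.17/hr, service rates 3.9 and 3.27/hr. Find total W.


Each node sees arrival rate λ = 2.17/hr (tandem ⇒ throughput preserved).
W₁ = 1/(μ₁−λ) = 1/(3.9−2.17) = 0.57803 hr
W₂ = 1/(μ₂−λ) = 1/(3.27−2.17) = 0.90909 hr
W_total = W₁ + W₂ = 0.57803 + 0.90909 = 1.48713 hr

Final: 1.48713 hr


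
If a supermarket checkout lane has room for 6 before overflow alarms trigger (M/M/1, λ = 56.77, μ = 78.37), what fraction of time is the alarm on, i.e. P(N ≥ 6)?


ρ = 56.77/78.37 = 0.7244
P(N ≥ n) = ρ^n = 0.7244^6 = 0.144482

Final: 0.144482


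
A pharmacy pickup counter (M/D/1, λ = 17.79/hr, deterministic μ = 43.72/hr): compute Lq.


ρ = 17.79/43.72 = 0.4069
M/D/1: Lq = ρ²/(2(1−ρ)) = 0.1656/(2·0.5931) = 0.13959

Final: 0.13959


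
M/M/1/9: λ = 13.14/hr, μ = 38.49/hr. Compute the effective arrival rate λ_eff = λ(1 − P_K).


ρ = 0.3414; P_K = (1−ρ)ρ^9/(1−ρ^10) = 0.00004148
λ_eff = λ(1 − P_K) = 13.14·(1 − 0.00004148) = 13.14·0.999959 = 13.1395 /hr

Final: 13.1395 /hr


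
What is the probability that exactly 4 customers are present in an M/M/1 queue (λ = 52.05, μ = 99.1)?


ρ = 52.05/99.1 = 0.5252
P_n = (1−ρ)·ρ^n = (1 − 0.5252)·0.5252^4 = 0.4748·0.076101 = 0.036131

Final: 0.036131


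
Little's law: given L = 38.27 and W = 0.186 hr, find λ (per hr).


λ = L/W = 38.27/0.186 = 205.7527 /hr

Final: 205.7527 /hr


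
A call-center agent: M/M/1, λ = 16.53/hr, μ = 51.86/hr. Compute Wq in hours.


ρ = 16.53/51.86 = 0.3187
Wq = ρ/(μ−λ) = 0.3187/(51.86 − 16.53) = 0.3187/35.33 = 0.009022 hr

Final: 0.009022 hr


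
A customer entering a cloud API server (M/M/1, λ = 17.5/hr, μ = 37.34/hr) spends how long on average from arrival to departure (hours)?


W = 1/(μ−λ) = 1/(37.34 − 17.5) = 1/19.84 = 0.05040 hr

Final: 0.05040 hr


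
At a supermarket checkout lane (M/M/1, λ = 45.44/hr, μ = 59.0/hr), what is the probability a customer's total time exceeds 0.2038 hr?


W ~ Exponential(μ−λ) for M/M/1.
μ − λ = 59.0 − 45.44 = 13.5600
P(W > t) = e^{−(μ−λ)t} = e^{−2.7635} = 0.063069

Final: 0.063069


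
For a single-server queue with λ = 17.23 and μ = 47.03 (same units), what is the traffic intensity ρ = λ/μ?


ρ = λ/μ = 17.23/47.03 = 0.3664

Final: 0.3664


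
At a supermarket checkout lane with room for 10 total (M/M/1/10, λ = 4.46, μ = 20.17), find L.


ρ = 4.46/20.17 = 0.2211
L = ρ[1 − (K+1)ρ^K + Kρ^(K+1)] / [(1−ρ)(1−ρ^(K+1))]
Numerator: 0.2211·(1 − 11·0.0000002794 + 10·0.00000006179) = 0.221120
Denominator: (0.7789)·(1.000000) = 0.778879
L = 0.221120/0.778879 = 0.2839

Final: 0.2839


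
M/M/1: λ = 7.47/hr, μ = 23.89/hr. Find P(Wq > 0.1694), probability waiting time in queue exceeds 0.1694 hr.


ρ = 7.47/23.89 = 0.3127
P(Wq > t) = ρ·e^{−(μ−λ)t} = 0.3127·e^{−2.7815}
= 0.3127·0.061943 = 0.019368

Final: 0.019368


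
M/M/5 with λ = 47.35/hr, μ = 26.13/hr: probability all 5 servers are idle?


a = λ/μ = 47.35/26.13 = 1.8121; ρ = a/c = 0.3624
Σ_{k=0}^{4} a^k/k! (terms k=0..4) = 1.00000 + 1.81209 + 1.64184 + 0.99172 + 0.44927 = 5.89493
Tail: a^5/(5!(1−ρ)) = 19.53902/(120·0.6376) = 0.25538
P₀ = 1/(5.89493 + 0.25538) = 1/6.15031 = 0.162593

Final: 0.162593


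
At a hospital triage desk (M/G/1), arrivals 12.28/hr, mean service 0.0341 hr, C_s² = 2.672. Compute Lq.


ρ = λ·E[S] = 12.28·0.0341 = 0.4187
Lq = ρ²(1+C_s²)/(2(1−ρ)) = 0.1753·(1+2.672)/(2·0.5813)
= 0.1753·3.6720/1.1625 = 0.55388

Final: 0.55388


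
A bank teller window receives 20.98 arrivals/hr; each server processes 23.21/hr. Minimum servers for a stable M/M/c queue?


Stability requires cμ > λ ⇔ c > λ/μ.
λ/μ = 20.98/23.21 = 0.9039
Minimum integer c = ⌊0.9039⌋ + 1 = 1
Check: 1·23.21 = 23.21 > 20.98, while 0·23.21 = 0.00 ≤ 20.98

Final: 1 servers


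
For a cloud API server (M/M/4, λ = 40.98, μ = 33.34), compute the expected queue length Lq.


a = λ/μ = 1.2292; ρ = a/4 = 0.3073
P₀ = 0.291429
Lq = P₀·a^c·ρ / (c!·(1−ρ)²) = 0.291429·2.28258·0.3073/(24·0.47985)
= 0.01775

Final: 0.01775


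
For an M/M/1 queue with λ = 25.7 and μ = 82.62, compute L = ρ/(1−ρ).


ρ = λ/μ = 25.7/82.62 = 0.3111
L = ρ/(1−ρ) = 0.3111/(1 − 0.3111) = 0.3111/0.6889 = 0.4515

Final: 0.4515


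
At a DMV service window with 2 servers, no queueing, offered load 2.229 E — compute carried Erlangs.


B(2,2.229) = 0.434820 (Erlang-B)
Carried load = a(1 − B) = 2.229·(1 − 0.434820) = 2.229·0.565180 = 1.2598 E

Final: 1.2598 Erlangs


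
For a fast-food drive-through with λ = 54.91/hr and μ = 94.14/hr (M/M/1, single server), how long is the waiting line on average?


ρ = 54.91/94.14 = 0.5833
Lq = ρ²/(1−ρ) = 0.3402/0.4167 = 0.8164

Final: 0.8164


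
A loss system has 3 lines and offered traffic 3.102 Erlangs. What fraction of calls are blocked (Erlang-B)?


B(c,a) = (a^c/c!) / Σ_{k=0}^{c} a^k/k!
a^3/3! = 4.974783
Σ terms (k=0..3): 1.00000 + 3.10200 + 4.81120 + 4.97478 = 13.887985
B = 4.974783/13.887985 = 0.358208

Final: 0.358208


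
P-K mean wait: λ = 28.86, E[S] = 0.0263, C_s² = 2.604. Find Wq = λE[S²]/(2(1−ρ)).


ρ = λ·E[S] = 28.86·0.0263 = 0.7590
E[S²] = E[S]²(1+C_s²) = 0.0263²·(1+2.604) = 0.002493
Wq = λ·E[S²]/(2(1−ρ)) = 28.86·0.002493/(2·0.2410) = 0.14927 hr

Final: 0.14927 hr


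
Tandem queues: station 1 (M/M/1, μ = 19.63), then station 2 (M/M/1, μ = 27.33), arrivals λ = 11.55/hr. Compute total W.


Each node sees arrival rate λ = 11.55/hr (tandem ⇒ throughput preserved).
W₁ = 1/(μ₁−λ) = 1/(19.63−11.55) = 0.12376 hr
W₂ = 1/(μ₂−λ) = 1/(27.33−11.55) = 0.06337 hr
W_total = W₁ + W₂ = 0.12376 + 0.06337 = 0.18713 hr

Final: 0.18713 hr


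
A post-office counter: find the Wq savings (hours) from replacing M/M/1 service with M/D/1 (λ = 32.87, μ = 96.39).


ρ = 32.87/96.39 = 0.3410
Wq(M/M/1) = ρ/(μ−λ) = 0.3410/63.52 = 0.005369 hr
Wq(M/D/1) = ρ/(2(μ−λ)) = 0.002684 hr
Savings = 0.005369 − 0.002684 = 0.002684 hr

Final: 0.002684 hr


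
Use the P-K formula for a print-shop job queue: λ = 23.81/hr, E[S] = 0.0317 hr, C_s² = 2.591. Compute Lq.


ρ = λ·E[S] = 23.81·0.0317 = 0.7548
Lq = ρ²(1+C_s²)/(2(1−ρ)) = 0.5697·(1+2.591)/(2·0.2452)
= 0.5697·3.5910/0.4904 = 4.17120

Final: 4.17120


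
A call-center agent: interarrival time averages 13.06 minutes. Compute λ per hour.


λ = 1/(interarrival time) in consistent units.
1 hour = 60 min, so λ = 60/13.06 = 4.5942 per hour

Final: 4.5942 /hr


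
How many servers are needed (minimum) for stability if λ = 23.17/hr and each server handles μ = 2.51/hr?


Stability requires cμ > λ ⇔ c > λ/μ.
λ/μ = 23.17/2.51 = 9.2311
Minimum integer c = ⌊9.2311⌋ + 1 = 10
Check: 10·2.51 = 25.10 > 23.17, while 9·2.51 = 22.59 ≤ 23.17

Final: 10 servers


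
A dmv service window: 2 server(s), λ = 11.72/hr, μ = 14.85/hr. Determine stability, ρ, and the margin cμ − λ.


Total capacity cμ = 2·14.85 = 29.70/hr
ρ = λ/(cμ) = 11.72/29.70 = 0.3946
Stable ⇔ ρ < 1: YES
Spare capacity = cμ − λ = 29.70 − 11.72 = 17.98/hr

Final: ρ = 0.3946; stable; margin = 17.98/hr


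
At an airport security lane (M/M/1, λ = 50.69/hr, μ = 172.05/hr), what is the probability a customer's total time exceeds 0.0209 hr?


W ~ Exponential(μ−λ) for M/M/1.
μ − λ = 172.05 − 50.69 = 121.3600
P(W > t) = e^{−(μ−λ)t} = e^{−2.5364} = 0.079149

Final: 0.079149


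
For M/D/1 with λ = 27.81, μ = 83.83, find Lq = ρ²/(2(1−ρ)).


ρ = 27.81/83.83 = 0.3317
M/D/1: Lq = ρ²/(2(1−ρ)) = 0.1101/(2·0.6683) = 0.08234

Final: 0.08234


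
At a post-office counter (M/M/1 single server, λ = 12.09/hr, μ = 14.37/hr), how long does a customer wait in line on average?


ρ = 12.09/14.37 = 0.8413
Wq = ρ/(μ−λ) = 0.8413/(14.37 − 12.09) = 0.8413/2.28 = 0.3690 hr

Final: 0.3690 hr


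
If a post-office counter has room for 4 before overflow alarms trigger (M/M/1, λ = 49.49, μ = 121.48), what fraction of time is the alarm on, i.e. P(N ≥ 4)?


ρ = 49.49/121.48 = 0.4074
P(N ≥ n) = ρ^n = 0.4074^4 = 0.027546

Final: 0.027546


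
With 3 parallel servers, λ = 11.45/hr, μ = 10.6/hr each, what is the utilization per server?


ρ = λ/(cμ) = 11.45/(3·10.6) = 11.45/31.80 = 0.3601

Final: 0.3601


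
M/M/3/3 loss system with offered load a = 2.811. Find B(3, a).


B(c,a) = (a^c/c!) / Σ_{k=0}^{c} a^k/k!
a^3/3! = 3.701956
Σ terms (k=0..3): 1.00000 + 2.81100 + 3.95086 + 3.70196 = 11.463817
B = 3.701956/11.463817 = 0.322925

Final: 0.322925


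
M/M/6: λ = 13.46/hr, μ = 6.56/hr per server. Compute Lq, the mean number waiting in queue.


a = λ/μ = 2.0518; ρ = a/6 = 0.3420
P₀ = 0.128278
Lq = P₀·a^c·ρ / (c!·(1−ρ)²) = 0.128278·74.61864·0.3420/(720·0.43300)
= 0.01050

Final: 0.01050


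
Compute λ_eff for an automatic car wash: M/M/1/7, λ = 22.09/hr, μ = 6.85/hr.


ρ = 3.2248; P_K = (1−ρ)ρ^7/(1−ρ^8) = 0.689964
λ_eff = λ(1 − P_K) = 22.09·(1 − 0.689964) = 22.09·0.310036 = 6.8487 /hr

Final: 6.8487 /hr


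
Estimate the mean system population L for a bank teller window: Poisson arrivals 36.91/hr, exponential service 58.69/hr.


ρ = λ/μ = 36.91/58.69 = 0.6289
L = ρ/(1−ρ) = 0.6289/(1 − 0.6289) = 0.6289/0.3711 = 1.6947

Final: 1.6947


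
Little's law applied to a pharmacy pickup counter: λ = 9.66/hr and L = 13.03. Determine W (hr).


W = L/λ = 13.03/9.66 = 1.3489 hr

Final: 1.3489 hr


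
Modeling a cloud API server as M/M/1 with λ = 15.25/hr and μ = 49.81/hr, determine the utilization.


ρ = λ/μ = 15.25/49.81 = 0.3062

Final: 0.3062


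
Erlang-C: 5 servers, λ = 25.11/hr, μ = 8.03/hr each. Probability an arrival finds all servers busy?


a = λ/μ = 3.1270; ρ = a/5 = 0.6254
P₀ = 0.040408 (from M/M/c formula)
C(c,a) = [a^c/(c!(1−ρ))]·P₀ = [298.98943/(120·0.3746)]·0.040408
= 6.65139·0.040408 = 0.268769

Final: 0.268769


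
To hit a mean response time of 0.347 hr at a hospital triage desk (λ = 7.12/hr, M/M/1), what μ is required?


W = 1/(μ−λ) ⇒ μ − λ = 1/W = 1/0.347 = 2.8818
μ = λ + 1/W = 7.12 + 2.8818 = 10.0018 per hr

Final: 10.0018 /hr


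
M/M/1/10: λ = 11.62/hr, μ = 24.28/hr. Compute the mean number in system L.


ρ = 11.62/24.28 = 0.4786
L = ρ[1 − (K+1)ρ^K + Kρ^(K+1)] / [(1−ρ)(1−ρ^(K+1))]
Numerator: 0.4786·(1 − 11·0.0006303 + 10·0.0003017) = 0.476709
Denominator: (0.5214)·(0.999698) = 0.521260
L = 0.476709/0.521260 = 0.9145

Final: 0.9145


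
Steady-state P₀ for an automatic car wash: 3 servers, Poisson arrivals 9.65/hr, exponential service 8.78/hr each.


a = λ/μ = 9.65/8.78 = 1.0991; ρ = a/c = 0.3664
Σ_{k=0}^{2} a^k/k! (terms k=0..2) = 1.00000 + 1.09909 + 0.60400 = 2.70309
Tail: a^3/(3!(1−ρ)) = 1.32770/(6·0.6336) = 0.34923
P₀ = 1/(2.70309 + 0.34923) = 1/3.05231 = 0.327620

Final: 0.327620


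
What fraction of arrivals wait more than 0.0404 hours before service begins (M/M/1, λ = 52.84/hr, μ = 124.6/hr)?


ρ = 52.84/124.6 = 0.4241
P(Wq > t) = ρ·e^{−(μ−λ)t} = 0.4241·e^{−2.8991}
= 0.4241·0.055073 = 0.023355

Final: 0.023355


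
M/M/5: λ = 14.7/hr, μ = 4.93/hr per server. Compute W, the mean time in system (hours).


a = 2.9817; ρ = 0.5963; P₀ = 0.047608
Lq = P₀·a^c·ρ/(c!(1−ρ)²) = 0.34224
Wq = Lq/λ = 0.34224/14.7 = 0.02328 hr
W = Wq + 1/μ = 0.02328 + 0.20284 = 0.22612 hr

Final: 0.22612 hr


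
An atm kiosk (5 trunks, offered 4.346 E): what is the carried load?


B(5,4.346) = 0.229669 (Erlang-B)
Carried load = a(1 − B) = 4.346·(1 − 0.229669) = 4.346·0.770331 = 3.3479 E

Final: 3.3479 Erlangs


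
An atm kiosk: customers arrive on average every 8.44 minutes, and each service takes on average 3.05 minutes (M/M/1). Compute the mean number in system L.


λ = 60/8.44 = 7.1090 /hr
μ = 60/3.05 = 19.6721 /hr
ρ = λ/μ = 7.1090/19.6721 = 0.3614
L = ρ/(1−ρ) = 0.3614/0.6386 = 0.5659

Final: 0.5659


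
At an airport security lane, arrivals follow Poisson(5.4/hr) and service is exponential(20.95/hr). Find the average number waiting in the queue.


ρ = 5.4/20.95 = 0.2578
Lq = ρ²/(1−ρ) = 0.06644/0.7422 = 0.08951

Final: 0.08951


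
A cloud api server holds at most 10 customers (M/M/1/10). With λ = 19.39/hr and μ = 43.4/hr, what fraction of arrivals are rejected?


ρ = λ/μ = 19.39/43.4 = 0.4468
P_K = (1−ρ)ρ^K/(1−ρ^(K+1)) = (0.5532·0.0003169)/(1 − 0.0001416)
= 0.0001753/0.999858 = 0.0001753

Final: 0.0001753


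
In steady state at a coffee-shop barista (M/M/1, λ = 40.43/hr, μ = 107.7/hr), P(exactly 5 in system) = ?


ρ = 40.43/107.7 = 0.3754
P_n = (1−ρ)·ρ^n = (1 − 0.3754)·0.3754^5 = 0.6246·0.007455 = 0.004656

Final: 0.004656


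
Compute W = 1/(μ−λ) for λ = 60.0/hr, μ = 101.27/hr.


W = 1/(μ−λ) = 1/(101.27 − 60.0) = 1/41.27 = 0.02423 hr

Final: 0.02423 hr


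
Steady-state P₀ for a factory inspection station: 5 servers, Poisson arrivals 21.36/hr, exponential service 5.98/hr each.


a = λ/μ = 21.36/5.98 = 3.5719; ρ = a/c = 0.7144
Σ_{k=0}^{4} a^k/k! (terms k=0..4) = 1.00000 + 3.57191 + 6.37926 + 7.59537 + 6.78249 = 25.32902
Tail: a^5/(5!(1−ρ)) = 581.43386/(120·0.2856) = 16.96416
P₀ = 1/(25.32902 + 16.96416) = 1/42.29318 = 0.023644

Final: 0.023644


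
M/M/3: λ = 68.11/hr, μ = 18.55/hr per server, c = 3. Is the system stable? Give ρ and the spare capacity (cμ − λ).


Total capacity cμ = 3·18.55 = 55.65/hr
ρ = λ/(cμ) = 68.11/55.65 = 1.2239
Stable ⇔ ρ < 1: NO
Spare capacity = cμ − λ = 55.65 − 68.11 = -12.46/hr

Final: ρ = 1.2239; unstable; margin = -12.46/hr


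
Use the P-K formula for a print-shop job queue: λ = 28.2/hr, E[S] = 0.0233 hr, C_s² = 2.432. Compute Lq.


ρ = λ·E[S] = 28.2·0.0233 = 0.6571
Lq = ρ²(1+C_s²)/(2(1−ρ)) = 0.4317·(1+2.432)/(2·0.3429)
= 0.4317·3.4320/0.6859 = 2.16028

Final: 2.16028


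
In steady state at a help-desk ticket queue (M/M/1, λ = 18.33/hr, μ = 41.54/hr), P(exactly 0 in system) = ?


ρ = 18.33/41.54 = 0.4413
P_n = (1−ρ)·ρ^n = (1 − 0.4413)·0.4413^0 = 0.5587·1.000000 = 0.558739

Final: 0.558739


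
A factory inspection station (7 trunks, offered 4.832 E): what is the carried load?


B(7,4.832) = 0.110079 (Erlang-B)
Carried load = a(1 − B) = 4.832·(1 − 0.110079) = 4.832·0.889921 = 4.3001 E

Final: 4.3001 Erlangs


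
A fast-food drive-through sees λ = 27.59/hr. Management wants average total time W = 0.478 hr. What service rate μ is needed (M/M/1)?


W = 1/(μ−λ) ⇒ μ − λ = 1/W = 1/0.478 = 2.0921
μ = λ + 1/W = 27.59 + 2.0921 = 29.6821 per hr

Final: 29.6821 /hr


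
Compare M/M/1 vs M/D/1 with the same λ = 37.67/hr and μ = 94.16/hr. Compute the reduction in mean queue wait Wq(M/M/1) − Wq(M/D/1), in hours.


ρ = 37.67/94.16 = 0.4001
Wq(M/M/1) = ρ/(μ−λ) = 0.4001/56.49 = 0.007082 hr
Wq(M/D/1) = ρ/(2(μ−λ)) = 0.003541 hr
Savings = 0.007082 − 0.003541 = 0.003541 hr

Final: 0.003541 hr


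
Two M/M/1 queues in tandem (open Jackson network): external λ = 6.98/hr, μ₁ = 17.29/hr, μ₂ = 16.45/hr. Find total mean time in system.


Each node sees arrival rate λ = 6.98/hr (tandem ⇒ throughput preserved).
W₁ = 1/(μ₁−λ) = 1/(17.29−6.98) = 0.09699 hr
W₂ = 1/(μ₂−λ) = 1/(16.45−6.98) = 0.10560 hr
W_total = W₁ + W₂ = 0.09699 + 0.10560 = 0.20259 hr

Final: 0.20259 hr


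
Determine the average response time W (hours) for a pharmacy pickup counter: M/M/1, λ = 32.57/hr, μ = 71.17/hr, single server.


W = 1/(μ−λ) = 1/(71.17 − 32.57) = 1/38.60 = 0.02591 hr

Final: 0.02591 hr


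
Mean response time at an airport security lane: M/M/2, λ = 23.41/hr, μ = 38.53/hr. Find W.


a = 0.6076; ρ = 0.3038; P₀ = 0.533990
Lq = P₀·a^c·ρ/(c!(1−ρ)²) = 0.06177
Wq = Lq/λ = 0.06177/23.41 = 0.002639 hr
W = Wq + 1/μ = 0.002639 + 0.02595 = 0.02859 hr

Final: 0.02859 hr


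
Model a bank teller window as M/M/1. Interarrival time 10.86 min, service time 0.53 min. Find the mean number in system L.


λ = 60/10.86 = 5.5249 /hr
μ = 60/0.53 = 113.2075 /hr
ρ = λ/μ = 5.5249/113.2075 = 0.04880
L = ρ/(1−ρ) = 0.04880/0.9512 = 0.05131

Final: 0.05131


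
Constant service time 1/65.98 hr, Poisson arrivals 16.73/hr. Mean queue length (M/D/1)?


ρ = 16.73/65.98 = 0.2536
M/D/1: Lq = ρ²/(2(1−ρ)) = 0.06429/(2·0.7464) = 0.04307

Final: 0.04307


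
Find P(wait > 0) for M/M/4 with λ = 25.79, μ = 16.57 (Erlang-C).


a = λ/μ = 1.5564; ρ = a/4 = 0.3891
P₀ = 0.208493 (from M/M/c formula)
C(c,a) = [a^c/(c!(1−ρ))]·P₀ = [5.86834/(24·0.6109)]·0.208493
= 0.40026·0.208493 = 0.083451

Final: 0.083451


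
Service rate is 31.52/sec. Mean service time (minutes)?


Mean service time = 1/μ = 1/31.52 second = 0.03173 second
In minutes: 0.03173 × 0.0166667 = 0.0005288 min

Final: 0.0005288 min


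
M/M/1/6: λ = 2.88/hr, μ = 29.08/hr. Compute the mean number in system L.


ρ = 2.88/29.08 = 0.09904
L = ρ[1 − (K+1)ρ^K + Kρ^(K+1)] / [(1−ρ)(1−ρ^(K+1))]
Numerator: 0.09904·(1 − 7·0.0000009436 + 6·0.00000009345) = 0.099037
Denominator: (0.9010)·(1.000000) = 0.900963
L = 0.099037/0.900963 = 0.1099

Final: 0.1099


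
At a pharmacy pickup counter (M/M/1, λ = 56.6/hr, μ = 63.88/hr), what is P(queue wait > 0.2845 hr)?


ρ = 56.6/63.88 = 0.8860
P(Wq > t) = ρ·e^{−(μ−λ)t} = 0.8860·e^{−2.0712}
= 0.8860·0.126039 = 0.111676

Final: 0.111676


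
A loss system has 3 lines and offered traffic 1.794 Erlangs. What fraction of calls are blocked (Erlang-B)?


B(c,a) = (a^c/c!) / Σ_{k=0}^{c} a^k/k!
a^3/3! = 0.962312
Σ terms (k=0..3): 1.00000 + 1.79400 + 1.60922 + 0.96231 = 5.365530
B = 0.962312/5.365530 = 0.179351

Final: 0.179351


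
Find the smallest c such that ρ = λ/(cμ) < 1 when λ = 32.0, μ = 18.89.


Stability requires cμ > λ ⇔ c > λ/μ.
λ/μ = 32.0/18.89 = 1.6940
Minimum integer c = ⌊1.6940⌋ + 1 = 2
Check: 2·18.89 = 37.78 > 32.0, while 1·18.89 = 18.89 ≤ 32.0

Final: 2 servers


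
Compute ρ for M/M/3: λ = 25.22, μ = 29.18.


ρ = λ/(cμ) = 25.22/(3·29.18) = 25.22/87.54 = 0.2881

Final: 0.2881


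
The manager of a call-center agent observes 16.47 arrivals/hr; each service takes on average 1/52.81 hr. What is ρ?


ρ = λ/μ = 16.47/52.81 = 0.3119

Final: 0.3119


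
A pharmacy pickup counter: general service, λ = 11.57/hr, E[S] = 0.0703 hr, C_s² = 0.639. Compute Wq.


ρ = λ·E[S] = 11.57·0.0703 = 0.8134
E[S²] = E[S]²(1+C_s²) = 0.0703²·(1+0.639) = 0.008100
Wq = λ·E[S²]/(2(1−ρ)) = 11.57·0.008100/(2·0.1866) = 0.25108 hr

Final: 0.25108 hr


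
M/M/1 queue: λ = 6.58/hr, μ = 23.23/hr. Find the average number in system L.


ρ = λ/μ = 6.58/23.23 = 0.2833
L = ρ/(1−ρ) = 0.2833/(1 − 0.2833) = 0.2833/0.7167 = 0.3952

Final: 0.3952


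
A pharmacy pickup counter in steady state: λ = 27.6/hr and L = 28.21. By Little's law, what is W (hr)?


W = L/λ = 28.21/27.6 = 1.0221 hr

Final: 1.0221 hr


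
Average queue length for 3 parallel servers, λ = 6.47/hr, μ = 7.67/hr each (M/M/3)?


a = λ/μ = 0.8435; ρ = a/3 = 0.2812
P₀ = 0.427624
Lq = P₀·a^c·ρ / (c!·(1−ρ)²) = 0.427624·0.60024·0.2812/(6·0.51670)
= 0.02328

Final: 0.02328


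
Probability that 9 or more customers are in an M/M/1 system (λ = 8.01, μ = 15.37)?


ρ = 8.01/15.37 = 0.5211
P(N ≥ n) = ρ^n = 0.5211^9 = 0.002835

Final: 0.002835


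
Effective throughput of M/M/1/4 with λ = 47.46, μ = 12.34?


ρ = 3.8460; P_K = (1−ρ)ρ^4/(1−ρ^5) = 0.740872
λ_eff = λ(1 − P_K) = 47.46·(1 − 0.740872) = 47.46·0.259128 = 12.2982 /hr

Final: 12.2982 /hr


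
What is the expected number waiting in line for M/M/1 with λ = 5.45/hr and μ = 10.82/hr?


ρ = 5.45/10.82 = 0.5037
Lq = ρ²/(1−ρ) = 0.2537/0.4963 = 0.5112

Final: 0.5112


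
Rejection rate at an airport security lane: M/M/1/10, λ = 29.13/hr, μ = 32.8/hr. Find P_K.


ρ = λ/μ = 29.13/32.8 = 0.8881
P_K = (1−ρ)ρ^K/(1−ρ^(K+1)) = (0.1119·0.305258)/(1 − 0.271102)
= 0.034155/0.728898 = 0.046859

Final: 0.046859


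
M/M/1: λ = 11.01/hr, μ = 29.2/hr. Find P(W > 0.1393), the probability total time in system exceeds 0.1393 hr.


W ~ Exponential(μ−λ) for M/M/1.
μ − λ = 29.2 − 11.01 = 18.1900
P(W > t) = e^{−(μ−λ)t} = e^{−2.5339} = 0.079352

Final: 0.079352


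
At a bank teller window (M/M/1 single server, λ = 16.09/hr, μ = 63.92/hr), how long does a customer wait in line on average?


ρ = 16.09/63.92 = 0.2517
Wq = ρ/(μ−λ) = 0.2517/(63.92 − 16.09) = 0.2517/47.83 = 0.005263 hr

Final: 0.005263 hr


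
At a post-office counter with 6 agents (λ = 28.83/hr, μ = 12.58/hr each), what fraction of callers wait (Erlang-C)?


a = λ/μ = 2.2917; ρ = a/6 = 0.3820
P₀ = 0.100751 (from M/M/c formula)
C(c,a) = [a^c/(c!(1−ρ))]·P₀ = [144.87185/(720·0.6180)]·0.100751
= 0.32556·0.100751 = 0.032800

Final: 0.032800


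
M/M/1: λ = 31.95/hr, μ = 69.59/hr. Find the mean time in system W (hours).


W = 1/(μ−λ) = 1/(69.59 − 31.95) = 1/37.64 = 0.02657 hr

Final: 0.02657 hr


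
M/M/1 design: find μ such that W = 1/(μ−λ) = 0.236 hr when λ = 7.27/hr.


W = 1/(μ−λ) ⇒ μ − λ = 1/W = 1/0.236 = 4.2373
μ = λ + 1/W = 7.27 + 4.2373 = 11.5073 per hr

Final: 11.5073 /hr
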